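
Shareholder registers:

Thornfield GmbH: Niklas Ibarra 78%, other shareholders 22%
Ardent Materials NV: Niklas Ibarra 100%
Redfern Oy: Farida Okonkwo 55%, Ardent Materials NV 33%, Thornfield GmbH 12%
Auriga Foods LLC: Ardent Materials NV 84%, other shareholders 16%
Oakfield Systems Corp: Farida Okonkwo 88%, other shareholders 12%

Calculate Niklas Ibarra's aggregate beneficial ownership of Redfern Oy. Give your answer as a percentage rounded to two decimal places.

42.36%

Niklas reaches Redfern along 2 paths.
Via Ardent: 100% × 33% = 33%.
Via Thornfield: 78% × 12% = 9.36%.
Total: 33% + 9.36% = 42.36%.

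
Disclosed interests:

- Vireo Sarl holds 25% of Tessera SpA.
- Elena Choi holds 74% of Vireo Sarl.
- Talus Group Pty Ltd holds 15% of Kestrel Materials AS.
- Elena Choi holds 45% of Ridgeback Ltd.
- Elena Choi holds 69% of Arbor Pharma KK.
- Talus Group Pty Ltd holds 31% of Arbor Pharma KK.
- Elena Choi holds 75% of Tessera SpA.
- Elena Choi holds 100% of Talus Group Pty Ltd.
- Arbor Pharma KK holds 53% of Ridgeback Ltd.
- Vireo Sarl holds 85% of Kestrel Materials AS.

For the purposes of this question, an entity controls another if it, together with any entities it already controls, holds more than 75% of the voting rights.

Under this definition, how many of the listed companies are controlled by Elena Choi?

3

Elena holds 100% of Talus, so Elena controls Talus.
Elena and Talus together hold 69% + 31% = 100% of Arbor, so Elena controls Arbor.
Arbor and Elena together hold 53% + 45% = 98% of Ridgeback, so Elena controls Ridgeback.
No other company's threshold is met.
Elena controls 3 companies.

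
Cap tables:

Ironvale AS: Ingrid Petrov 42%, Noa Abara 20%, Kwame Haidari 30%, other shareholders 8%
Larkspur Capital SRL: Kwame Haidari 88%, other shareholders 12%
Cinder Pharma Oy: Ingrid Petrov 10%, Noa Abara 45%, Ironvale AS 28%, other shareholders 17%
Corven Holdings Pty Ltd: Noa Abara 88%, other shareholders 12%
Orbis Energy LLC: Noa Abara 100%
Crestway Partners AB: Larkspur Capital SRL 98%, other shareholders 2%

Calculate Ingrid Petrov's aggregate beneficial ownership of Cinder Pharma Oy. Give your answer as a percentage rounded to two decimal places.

21.76%

Ingrid reaches Cinder along 2 paths.
Direct stake: 10% = 10%.
Via Ironvale: 42% × 28% = 11.76%.
Total: 10% + 11.76% = 21.76%.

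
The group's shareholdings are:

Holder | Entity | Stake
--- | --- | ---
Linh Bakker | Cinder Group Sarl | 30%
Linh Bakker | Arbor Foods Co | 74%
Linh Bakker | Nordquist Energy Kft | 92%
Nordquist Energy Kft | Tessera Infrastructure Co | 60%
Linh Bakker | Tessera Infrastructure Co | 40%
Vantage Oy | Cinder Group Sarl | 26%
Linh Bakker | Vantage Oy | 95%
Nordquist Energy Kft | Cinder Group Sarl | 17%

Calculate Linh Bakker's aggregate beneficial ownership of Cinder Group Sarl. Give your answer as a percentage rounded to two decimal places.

Linh reaches Cinder along 3 paths.
Direct stake: 30% = 30%.
Via Vantage: 95% × 26% = 24.7%.
Via Nordquist: 92% × 17% = 15.64%.
Total: 30% + 24.7% + 15.64% = 70.34%.

70.34%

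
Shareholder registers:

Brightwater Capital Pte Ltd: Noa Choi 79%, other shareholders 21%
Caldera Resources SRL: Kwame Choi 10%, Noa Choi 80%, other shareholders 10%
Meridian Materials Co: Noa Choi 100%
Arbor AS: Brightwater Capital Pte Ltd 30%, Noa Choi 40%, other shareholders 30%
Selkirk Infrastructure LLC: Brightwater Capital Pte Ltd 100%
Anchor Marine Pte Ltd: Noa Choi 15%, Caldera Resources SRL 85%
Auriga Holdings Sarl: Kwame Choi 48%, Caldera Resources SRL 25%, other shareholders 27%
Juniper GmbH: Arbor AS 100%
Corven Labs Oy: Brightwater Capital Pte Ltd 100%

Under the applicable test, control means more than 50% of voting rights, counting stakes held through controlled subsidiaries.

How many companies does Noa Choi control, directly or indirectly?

Noa holds 79% of Brightwater, so Noa controls Brightwater.
Noa holds 80% of Caldera, so Noa controls Caldera.
Noa holds 100% of Meridian, so Noa controls Meridian.
Brightwater and Noa together hold 30% + 40% = 70% of Arbor, so Noa controls Arbor.
Brightwater holds 100% of Selkirk, so Noa controls Selkirk.
Noa and Caldera together hold 15% + 85% = 100% of Anchor, so Noa controls Anchor.
Arbor holds 100% of Juniper, so Noa controls Juniper.
Brightwater holds 100% of Corven, so Noa controls Corven.
No other company's threshold is met.
Noa controls 8 companies.

8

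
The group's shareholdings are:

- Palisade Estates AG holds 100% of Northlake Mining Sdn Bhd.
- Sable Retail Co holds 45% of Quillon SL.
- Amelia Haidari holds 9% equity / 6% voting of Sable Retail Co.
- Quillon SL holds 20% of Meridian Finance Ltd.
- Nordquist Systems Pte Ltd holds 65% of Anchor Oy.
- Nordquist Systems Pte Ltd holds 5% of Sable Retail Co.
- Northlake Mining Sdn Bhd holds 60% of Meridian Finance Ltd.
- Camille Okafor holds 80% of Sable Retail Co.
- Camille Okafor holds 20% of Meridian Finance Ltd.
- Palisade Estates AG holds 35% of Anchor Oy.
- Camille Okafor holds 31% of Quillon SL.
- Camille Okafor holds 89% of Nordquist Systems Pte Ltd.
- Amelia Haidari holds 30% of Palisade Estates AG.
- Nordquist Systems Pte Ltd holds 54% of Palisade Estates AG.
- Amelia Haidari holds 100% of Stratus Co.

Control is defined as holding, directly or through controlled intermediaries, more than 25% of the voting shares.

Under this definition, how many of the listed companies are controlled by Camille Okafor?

7

Camille holds 89% of Nordquist, so Camille controls Nordquist.
Nordquist holds 54% of Palisade, so Camille controls Palisade.
Nordquist and Camille together hold 5% + 80% = 85% of Sable, so Camille controls Sable.
Camille and Sable together hold 31% + 45% = 76% of Quillon, so Camille controls Quillon.
Palisade holds 100% of Northlake, so Camille controls Northlake.
Palisade and Nordquist together hold 35% + 65% = 100% of Anchor, so Camille controls Anchor.
Camille and Northlake and Quillon together hold 20% + 60% + 20% = 100% of Meridian, so Camille controls Meridian.
No other company's threshold is met.
Camille controls 7 companies.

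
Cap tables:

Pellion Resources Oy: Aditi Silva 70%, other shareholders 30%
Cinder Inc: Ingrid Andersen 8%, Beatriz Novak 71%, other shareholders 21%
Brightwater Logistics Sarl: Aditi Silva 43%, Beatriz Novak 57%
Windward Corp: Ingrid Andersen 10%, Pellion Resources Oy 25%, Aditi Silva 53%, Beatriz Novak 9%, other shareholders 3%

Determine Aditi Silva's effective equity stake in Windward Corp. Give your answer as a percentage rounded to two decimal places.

Aditi reaches Windward along 2 paths.
Via Pellion: 70% × 25% = 17.5%.
Direct stake: 53% = 53%.
Total: 17.5% + 53% = 70.5%.
Rounded: 70.50%.

70.50%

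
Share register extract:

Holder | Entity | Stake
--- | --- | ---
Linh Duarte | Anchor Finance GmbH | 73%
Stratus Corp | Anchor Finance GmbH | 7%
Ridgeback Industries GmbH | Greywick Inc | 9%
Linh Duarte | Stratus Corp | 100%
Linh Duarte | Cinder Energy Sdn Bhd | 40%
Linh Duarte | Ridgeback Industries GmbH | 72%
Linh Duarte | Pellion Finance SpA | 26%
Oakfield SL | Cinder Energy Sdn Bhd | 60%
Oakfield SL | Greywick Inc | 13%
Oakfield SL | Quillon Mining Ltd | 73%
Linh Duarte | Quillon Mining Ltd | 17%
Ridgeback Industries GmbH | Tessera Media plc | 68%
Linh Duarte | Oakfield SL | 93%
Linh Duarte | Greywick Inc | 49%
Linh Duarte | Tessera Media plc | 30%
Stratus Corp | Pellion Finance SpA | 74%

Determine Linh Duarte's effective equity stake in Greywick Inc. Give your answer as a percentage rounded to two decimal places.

67.57%

Linh reaches Greywick along 3 paths.
Direct stake: 49% = 49%.
Via Ridgeback: 72% × 9% = 6.48%.
Via Oakfield: 93% × 13% = 12.09%.
Total: 49% + 6.48% + 12.09% = 67.57%.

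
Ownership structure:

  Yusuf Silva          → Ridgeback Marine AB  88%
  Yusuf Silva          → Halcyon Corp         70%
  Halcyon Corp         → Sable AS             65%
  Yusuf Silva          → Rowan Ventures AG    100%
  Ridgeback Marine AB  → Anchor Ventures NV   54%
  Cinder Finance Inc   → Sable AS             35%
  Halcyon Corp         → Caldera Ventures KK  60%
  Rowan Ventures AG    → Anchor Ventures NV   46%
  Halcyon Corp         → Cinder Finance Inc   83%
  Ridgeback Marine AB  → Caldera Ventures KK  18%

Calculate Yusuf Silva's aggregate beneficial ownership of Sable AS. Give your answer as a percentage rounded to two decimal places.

Yusuf reaches Sable along 2 paths.
Via Halcyon: 70% × 65% = 45.5%.
Via Halcyon → Cinder: 70% × 83% × 35% = 20.335%.
Total: 45.5% + 20.335% = 65.835%.
Rounded: 65.84%.

65.84%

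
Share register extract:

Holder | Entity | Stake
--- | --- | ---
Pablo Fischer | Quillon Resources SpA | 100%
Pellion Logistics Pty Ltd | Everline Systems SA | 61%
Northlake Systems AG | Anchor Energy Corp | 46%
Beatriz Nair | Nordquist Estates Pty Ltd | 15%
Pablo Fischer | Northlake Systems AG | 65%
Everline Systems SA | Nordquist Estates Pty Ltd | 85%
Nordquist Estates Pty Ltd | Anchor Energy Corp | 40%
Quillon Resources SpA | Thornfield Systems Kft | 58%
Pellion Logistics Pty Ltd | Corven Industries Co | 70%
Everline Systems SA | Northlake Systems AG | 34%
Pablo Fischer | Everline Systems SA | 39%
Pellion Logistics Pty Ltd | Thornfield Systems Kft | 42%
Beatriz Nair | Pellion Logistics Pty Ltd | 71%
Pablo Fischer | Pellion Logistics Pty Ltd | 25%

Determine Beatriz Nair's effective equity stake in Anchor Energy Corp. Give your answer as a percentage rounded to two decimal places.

Beatriz reaches Anchor along 3 paths.
Via Nordquist: 15% × 40% = 6%.
Via Pellion → Everline → Nordquist: 71% × 61% × 85% × 40% = 14.7254%.
Via Pellion → Everline → Northlake: 71% × 61% × 34% × 46% = 6.773684%.
Total: 6% + 14.7254% + 6.773684% = 27.499084%.
Rounded: 27.50%.

27.50%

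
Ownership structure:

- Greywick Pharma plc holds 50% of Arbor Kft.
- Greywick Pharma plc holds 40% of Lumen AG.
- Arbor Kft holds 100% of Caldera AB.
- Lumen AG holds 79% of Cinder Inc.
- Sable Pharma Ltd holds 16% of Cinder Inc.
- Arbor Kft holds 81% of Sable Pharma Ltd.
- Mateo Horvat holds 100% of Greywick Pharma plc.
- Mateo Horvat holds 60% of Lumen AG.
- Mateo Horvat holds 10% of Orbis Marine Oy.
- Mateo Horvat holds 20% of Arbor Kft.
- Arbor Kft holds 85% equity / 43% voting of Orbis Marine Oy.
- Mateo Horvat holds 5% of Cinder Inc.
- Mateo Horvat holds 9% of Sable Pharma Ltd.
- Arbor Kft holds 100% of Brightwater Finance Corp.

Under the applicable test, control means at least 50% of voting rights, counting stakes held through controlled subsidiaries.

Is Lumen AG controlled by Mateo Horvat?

Yes

Mateo holds 100% of Greywick, so Mateo controls Greywick.
Greywick and Mateo together hold 40% + 60% = 100% of Lumen, so Mateo controls Lumen.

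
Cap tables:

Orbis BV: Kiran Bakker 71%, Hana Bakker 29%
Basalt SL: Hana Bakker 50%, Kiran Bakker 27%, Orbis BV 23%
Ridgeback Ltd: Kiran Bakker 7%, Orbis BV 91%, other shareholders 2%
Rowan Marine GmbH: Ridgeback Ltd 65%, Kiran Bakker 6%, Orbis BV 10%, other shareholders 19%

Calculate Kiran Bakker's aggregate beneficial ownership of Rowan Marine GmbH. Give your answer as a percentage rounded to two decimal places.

59.65%

Kiran reaches Rowan along 4 paths.
Via Ridgeback: 7% × 65% = 4.55%.
Via Orbis → Ridgeback: 71% × 91% × 65% = 41.9965%.
Direct stake: 6% = 6%.
Via Orbis: 71% × 10% = 7.1%.
Total: 4.55% + 41.9965% + 6% + 7.1% = 59.6465%.
Rounded: 59.65%.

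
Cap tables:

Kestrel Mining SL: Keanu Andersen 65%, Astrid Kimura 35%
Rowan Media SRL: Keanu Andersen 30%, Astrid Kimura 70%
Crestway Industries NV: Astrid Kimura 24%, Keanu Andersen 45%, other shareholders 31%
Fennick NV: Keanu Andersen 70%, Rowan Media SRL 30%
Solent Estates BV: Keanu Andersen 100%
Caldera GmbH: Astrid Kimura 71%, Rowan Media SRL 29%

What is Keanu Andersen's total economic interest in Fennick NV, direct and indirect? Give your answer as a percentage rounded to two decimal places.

79.00%

Keanu reaches Fennick along 2 paths.
Direct stake: 70% = 70%.
Via Rowan: 30% × 30% = 9%.
Total: 70% + 9% = 79%.
Rounded: 79.00%.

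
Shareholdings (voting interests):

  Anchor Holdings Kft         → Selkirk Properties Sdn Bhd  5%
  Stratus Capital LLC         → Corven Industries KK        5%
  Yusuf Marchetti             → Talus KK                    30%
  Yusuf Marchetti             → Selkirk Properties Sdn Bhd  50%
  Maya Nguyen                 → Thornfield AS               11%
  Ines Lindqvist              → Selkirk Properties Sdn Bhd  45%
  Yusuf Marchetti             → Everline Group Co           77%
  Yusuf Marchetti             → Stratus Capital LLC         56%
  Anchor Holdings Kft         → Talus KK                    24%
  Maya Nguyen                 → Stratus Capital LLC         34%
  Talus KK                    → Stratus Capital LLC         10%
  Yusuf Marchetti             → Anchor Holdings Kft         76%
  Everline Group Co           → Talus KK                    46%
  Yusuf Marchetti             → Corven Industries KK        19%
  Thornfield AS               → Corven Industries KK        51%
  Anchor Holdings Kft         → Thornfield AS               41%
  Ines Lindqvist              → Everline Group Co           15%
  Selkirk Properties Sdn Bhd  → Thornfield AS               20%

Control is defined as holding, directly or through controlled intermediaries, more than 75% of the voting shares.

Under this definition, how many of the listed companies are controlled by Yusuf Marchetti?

3

Yusuf holds 76% of Anchor, so Yusuf controls Anchor.
Yusuf holds 77% of Everline, so Yusuf controls Everline.
Yusuf and Anchor and Everline together hold 30% + 24% + 46% = 100% of Talus, so Yusuf controls Talus.
No other company's threshold is met.
Yusuf controls 3 companies.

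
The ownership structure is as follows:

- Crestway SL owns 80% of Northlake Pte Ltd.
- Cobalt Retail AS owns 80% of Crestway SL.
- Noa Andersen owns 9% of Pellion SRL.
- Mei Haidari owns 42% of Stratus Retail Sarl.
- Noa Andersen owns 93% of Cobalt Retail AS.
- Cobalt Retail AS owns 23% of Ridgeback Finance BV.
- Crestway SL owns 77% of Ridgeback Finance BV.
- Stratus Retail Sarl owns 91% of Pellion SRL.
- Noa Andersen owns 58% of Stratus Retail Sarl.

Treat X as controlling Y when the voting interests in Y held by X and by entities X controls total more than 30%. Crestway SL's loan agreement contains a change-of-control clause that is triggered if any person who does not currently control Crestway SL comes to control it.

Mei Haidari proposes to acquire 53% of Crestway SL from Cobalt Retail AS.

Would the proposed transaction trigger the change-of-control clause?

Yes

The purchase adds only to Mei's holdings (Cobalt's stake shrinks), so Mei is the only person who could newly come to control Crestway.
Mei holds 42% of Stratus, so Mei controls Stratus.
Stratus holds 91% of Pellion, so Mei controls Pellion.
Neither Mei nor any entity Mei controls holds any voting interest in Crestway.
So before the transaction, Mei does not control Crestway.
After the purchase, Mei holds 53% of Crestway directly, and Cobalt's stake falls to 27%.
Mei holds 53% of Crestway, so Mei controls Crestway.
Mei did not control Crestway before and does after, so the clause is triggered.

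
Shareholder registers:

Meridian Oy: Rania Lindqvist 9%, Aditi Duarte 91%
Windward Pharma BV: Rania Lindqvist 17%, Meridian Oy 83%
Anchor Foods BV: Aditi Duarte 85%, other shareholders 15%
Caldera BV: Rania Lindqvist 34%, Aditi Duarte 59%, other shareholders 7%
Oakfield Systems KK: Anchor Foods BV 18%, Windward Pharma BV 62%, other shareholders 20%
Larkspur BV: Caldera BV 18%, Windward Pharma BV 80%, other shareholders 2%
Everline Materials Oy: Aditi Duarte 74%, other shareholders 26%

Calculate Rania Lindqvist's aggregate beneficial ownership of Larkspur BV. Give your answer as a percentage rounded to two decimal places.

25.70%

Rania reaches Larkspur along 3 paths.
Via Caldera: 34% × 18% = 6.12%.
Via Windward: 17% × 80% = 13.6%.
Via Meridian → Windward: 9% × 83% × 80% = 5.976%.
Total: 6.12% + 13.6% + 5.976% = 25.696%.
Rounded: 25.70%.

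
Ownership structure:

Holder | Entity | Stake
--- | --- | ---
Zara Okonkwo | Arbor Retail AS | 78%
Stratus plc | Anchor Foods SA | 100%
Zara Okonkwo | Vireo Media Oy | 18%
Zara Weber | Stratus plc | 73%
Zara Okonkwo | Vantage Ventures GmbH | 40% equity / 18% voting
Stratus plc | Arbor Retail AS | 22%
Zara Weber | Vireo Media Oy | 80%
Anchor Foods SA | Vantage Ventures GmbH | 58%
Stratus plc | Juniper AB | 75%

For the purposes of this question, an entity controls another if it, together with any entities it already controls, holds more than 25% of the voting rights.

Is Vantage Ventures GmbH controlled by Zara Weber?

Zara Weber holds 73% of Stratus, so Zara Weber controls Stratus.
Stratus holds 100% of Anchor, so Zara Weber controls Anchor.
Anchor holds 58% of Vantage, so Zara Weber controls Vantage.

Yes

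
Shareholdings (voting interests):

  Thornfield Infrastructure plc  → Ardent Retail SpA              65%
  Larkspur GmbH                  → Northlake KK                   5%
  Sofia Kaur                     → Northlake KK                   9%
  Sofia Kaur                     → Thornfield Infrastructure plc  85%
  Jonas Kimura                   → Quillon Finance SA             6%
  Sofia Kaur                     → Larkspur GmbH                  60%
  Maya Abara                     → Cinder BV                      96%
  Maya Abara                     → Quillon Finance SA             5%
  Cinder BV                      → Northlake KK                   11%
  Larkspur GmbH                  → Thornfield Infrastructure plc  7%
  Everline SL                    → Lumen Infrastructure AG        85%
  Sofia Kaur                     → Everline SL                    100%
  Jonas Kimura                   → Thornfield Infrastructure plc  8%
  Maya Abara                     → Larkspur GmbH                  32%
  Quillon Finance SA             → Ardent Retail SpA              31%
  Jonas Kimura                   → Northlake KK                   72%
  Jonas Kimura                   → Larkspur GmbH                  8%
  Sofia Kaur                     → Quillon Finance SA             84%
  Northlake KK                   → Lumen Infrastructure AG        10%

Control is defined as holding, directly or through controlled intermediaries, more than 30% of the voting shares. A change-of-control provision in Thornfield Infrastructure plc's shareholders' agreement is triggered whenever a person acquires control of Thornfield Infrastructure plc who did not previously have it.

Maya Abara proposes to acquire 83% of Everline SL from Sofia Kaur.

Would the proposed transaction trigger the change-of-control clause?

The purchase adds only to Maya's holdings (Sofia's stake shrinks), so Maya is the only person who could newly come to control Thornfield.
Maya holds 32% of Larkspur, so Maya controls Larkspur.
Maya holds 96% of Cinder, so Maya controls Cinder.
In Thornfield, Maya's side holds only 7%, not > 30%.
So before the transaction, Maya does not control Thornfield.
After the purchase, Maya holds 83% of Everline directly, and Sofia's stake falls to 17%.
Maya holds 83% of Everline, so Maya controls Everline.
Everline holds 85% of Lumen, so Maya controls Lumen.
After the transaction, Maya's side holds 7% of Thornfield, not > 30%, so Maya still does not control Thornfield.
No new person acquires control, so the clause is not triggered.

No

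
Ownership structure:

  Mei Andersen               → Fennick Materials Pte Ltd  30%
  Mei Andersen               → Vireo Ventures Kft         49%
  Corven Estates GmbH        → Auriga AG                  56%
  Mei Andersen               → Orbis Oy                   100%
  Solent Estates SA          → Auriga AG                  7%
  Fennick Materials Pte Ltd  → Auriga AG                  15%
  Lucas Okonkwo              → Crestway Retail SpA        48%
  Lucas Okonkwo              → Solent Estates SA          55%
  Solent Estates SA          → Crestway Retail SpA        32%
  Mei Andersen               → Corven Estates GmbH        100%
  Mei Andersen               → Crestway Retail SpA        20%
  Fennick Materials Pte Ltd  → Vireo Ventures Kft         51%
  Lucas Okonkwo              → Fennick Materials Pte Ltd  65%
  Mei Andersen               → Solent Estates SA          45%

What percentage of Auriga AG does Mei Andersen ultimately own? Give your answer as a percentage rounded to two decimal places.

Mei reaches Auriga along 3 paths.
Via Corven: 100% × 56% = 56%.
Via Fennick: 30% × 15% = 4.5%.
Via Solent: 45% × 7% = 3.15%.
Total: 56% + 4.5% + 3.15% = 63.65%.

63.65%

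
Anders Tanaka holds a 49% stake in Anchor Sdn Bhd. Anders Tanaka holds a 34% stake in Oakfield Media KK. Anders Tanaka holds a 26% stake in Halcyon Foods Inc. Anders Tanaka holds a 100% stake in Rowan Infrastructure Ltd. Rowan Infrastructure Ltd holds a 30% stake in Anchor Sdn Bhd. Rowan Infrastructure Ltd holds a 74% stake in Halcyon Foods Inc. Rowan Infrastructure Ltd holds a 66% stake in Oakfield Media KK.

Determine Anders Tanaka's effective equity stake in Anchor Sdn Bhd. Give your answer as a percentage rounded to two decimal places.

79.00%

Anders reaches Anchor along 2 paths.
Via Rowan: 100% × 30% = 30%.
Direct stake: 49% = 49%.
Total: 30% + 49% = 79%.
Rounded: 79.00%.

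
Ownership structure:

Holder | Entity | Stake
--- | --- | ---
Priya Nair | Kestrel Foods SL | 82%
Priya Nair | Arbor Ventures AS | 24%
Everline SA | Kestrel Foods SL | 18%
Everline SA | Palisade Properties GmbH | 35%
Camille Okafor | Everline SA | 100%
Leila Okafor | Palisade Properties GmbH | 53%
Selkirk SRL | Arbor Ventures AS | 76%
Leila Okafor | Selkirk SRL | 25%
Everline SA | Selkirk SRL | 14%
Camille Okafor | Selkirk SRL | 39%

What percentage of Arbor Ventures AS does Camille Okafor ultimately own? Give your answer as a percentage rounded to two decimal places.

40.28%

Camille reaches Arbor along 2 paths.
Via Everline → Selkirk: 100% × 14% × 76% = 10.64%.
Via Selkirk: 39% × 76% = 29.64%.
Total: 10.64% + 29.64% = 40.28%.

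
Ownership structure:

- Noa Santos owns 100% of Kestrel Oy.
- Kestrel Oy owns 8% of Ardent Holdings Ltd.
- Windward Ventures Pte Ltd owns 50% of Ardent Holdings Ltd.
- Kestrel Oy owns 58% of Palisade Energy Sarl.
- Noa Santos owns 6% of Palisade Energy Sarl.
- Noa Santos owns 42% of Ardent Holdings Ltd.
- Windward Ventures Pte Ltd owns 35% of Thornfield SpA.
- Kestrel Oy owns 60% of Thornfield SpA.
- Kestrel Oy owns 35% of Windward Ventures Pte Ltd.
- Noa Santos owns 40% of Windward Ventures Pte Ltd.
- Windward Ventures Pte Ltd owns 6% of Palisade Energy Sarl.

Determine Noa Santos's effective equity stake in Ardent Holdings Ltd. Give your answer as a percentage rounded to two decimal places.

87.50%

Noa reaches Ardent along 4 paths.
Via Windward: 40% × 50% = 20%.
Via Kestrel → Windward: 100% × 35% × 50% = 17.5%.
Direct stake: 42% = 42%.
Via Kestrel: 100% × 8% = 8%.
Total: 20% + 17.5% + 42% + 8% = 87.5%.
Rounded: 87.50%.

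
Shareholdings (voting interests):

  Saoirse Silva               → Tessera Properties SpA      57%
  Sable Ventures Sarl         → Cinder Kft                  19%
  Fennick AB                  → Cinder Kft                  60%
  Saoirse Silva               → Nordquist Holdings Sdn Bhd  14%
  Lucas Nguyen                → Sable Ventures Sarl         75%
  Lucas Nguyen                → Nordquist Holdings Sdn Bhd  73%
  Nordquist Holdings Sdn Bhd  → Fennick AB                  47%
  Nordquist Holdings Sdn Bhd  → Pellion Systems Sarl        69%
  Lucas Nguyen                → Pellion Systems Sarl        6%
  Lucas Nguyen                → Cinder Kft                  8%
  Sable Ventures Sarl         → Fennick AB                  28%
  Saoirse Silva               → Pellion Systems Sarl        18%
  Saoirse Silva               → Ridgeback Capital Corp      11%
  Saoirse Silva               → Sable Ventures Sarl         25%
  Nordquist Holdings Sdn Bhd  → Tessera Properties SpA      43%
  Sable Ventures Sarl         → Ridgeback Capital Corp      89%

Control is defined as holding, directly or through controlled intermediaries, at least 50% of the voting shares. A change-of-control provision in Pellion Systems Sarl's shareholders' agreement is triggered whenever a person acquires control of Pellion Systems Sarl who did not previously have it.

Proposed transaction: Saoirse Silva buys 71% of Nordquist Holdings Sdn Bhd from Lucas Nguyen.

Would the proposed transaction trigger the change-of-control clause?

Yes

The purchase adds only to Saoirse's holdings (Lucas's stake shrinks), so Saoirse is the only person who could newly come to control Pellion.
Saoirse holds 57% of Tessera, so Saoirse controls Tessera.
In Pellion, Saoirse's side holds only 18%, not ≥ 50%.
So before the transaction, Saoirse does not control Pellion.
After the purchase, Saoirse's direct stake in Nordquist rises to 14% + 71% = 85%, and Lucas's stake falls to 2%.
Saoirse holds 85% of Nordquist, so Saoirse controls Nordquist.
Nordquist and Saoirse together hold 69% + 18% = 87% of Pellion, so Saoirse controls Pellion.
Saoirse did not control Pellion before and does after, so the clause is triggered.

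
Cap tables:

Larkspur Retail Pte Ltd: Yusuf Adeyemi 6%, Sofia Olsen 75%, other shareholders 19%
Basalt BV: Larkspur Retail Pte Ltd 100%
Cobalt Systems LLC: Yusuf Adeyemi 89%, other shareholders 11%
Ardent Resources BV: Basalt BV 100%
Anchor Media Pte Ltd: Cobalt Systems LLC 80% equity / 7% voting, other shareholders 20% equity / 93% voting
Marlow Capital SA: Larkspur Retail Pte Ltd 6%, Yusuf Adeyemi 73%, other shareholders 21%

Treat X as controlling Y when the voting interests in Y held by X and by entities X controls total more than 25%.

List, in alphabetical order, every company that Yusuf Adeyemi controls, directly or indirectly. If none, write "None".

Yusuf holds 89% of Cobalt, so Yusuf controls Cobalt.
Yusuf holds 73% of Marlow, so Yusuf controls Marlow.
No other company's threshold is met.

Cobalt Systems LLC, Marlow Capital SA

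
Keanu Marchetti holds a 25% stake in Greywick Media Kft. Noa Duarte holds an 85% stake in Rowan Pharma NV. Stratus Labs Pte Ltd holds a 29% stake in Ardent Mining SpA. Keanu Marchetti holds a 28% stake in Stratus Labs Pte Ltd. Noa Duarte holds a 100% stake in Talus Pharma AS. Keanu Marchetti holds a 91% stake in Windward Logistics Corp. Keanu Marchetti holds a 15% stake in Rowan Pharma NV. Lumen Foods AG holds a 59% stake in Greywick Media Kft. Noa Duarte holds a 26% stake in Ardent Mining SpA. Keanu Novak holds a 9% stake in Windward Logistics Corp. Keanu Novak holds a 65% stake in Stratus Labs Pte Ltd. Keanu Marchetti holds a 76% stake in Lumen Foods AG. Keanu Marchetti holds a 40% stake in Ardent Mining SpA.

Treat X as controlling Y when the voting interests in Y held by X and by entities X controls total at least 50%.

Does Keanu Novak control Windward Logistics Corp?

No

Keanu Novak holds 65% of Stratus, so Keanu Novak controls Stratus.
In Windward, Keanu Novak's side holds only 9%, not ≥ 50%.
So Keanu Novak does not control Windward.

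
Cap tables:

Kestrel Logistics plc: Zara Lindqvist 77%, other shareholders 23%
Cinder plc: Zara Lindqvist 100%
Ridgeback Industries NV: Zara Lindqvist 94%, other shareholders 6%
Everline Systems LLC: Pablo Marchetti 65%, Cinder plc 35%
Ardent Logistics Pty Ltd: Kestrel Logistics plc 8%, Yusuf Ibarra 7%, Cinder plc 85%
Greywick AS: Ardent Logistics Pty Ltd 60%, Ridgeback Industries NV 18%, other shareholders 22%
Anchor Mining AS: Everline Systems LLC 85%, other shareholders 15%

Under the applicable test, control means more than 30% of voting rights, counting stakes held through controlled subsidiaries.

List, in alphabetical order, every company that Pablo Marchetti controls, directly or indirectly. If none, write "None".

Anchor Mining AS, Everline Systems LLC

Pablo holds 65% of Everline, so Pablo controls Everline.
Everline holds 85% of Anchor, so Pablo controls Anchor.
No other company's threshold is met.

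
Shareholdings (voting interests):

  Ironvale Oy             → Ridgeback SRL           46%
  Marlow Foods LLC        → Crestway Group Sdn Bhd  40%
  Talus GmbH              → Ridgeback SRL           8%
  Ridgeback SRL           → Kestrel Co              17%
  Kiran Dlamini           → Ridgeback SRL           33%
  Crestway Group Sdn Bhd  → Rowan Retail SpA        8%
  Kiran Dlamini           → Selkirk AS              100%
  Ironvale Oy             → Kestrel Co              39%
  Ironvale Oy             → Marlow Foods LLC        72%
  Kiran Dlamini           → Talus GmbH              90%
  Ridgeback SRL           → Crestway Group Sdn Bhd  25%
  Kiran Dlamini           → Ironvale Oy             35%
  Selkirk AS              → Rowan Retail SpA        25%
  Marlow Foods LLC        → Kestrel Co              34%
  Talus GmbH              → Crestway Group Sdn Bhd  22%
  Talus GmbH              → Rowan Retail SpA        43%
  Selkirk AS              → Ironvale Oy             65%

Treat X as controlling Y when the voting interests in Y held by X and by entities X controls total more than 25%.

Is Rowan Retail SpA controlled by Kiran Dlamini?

Yes

Kiran holds 100% of Selkirk, so Kiran controls Selkirk.
Selkirk and Kiran together hold 65% + 35% = 100% of Ironvale, so Kiran controls Ironvale.
Kiran holds 90% of Talus, so Kiran controls Talus.
Talus and Kiran and Ironvale together hold 8% + 33% + 46% = 87% of Ridgeback, so Kiran controls Ridgeback.
Ironvale holds 72% of Marlow, so Kiran controls Marlow.
Talus and Ridgeback and Marlow together hold 22% + 25% + 40% = 87% of Crestway, so Kiran controls Crestway.
Talus and Crestway and Selkirk together hold 43% + 8% + 25% = 76% of Rowan, so Kiran controls Rowan.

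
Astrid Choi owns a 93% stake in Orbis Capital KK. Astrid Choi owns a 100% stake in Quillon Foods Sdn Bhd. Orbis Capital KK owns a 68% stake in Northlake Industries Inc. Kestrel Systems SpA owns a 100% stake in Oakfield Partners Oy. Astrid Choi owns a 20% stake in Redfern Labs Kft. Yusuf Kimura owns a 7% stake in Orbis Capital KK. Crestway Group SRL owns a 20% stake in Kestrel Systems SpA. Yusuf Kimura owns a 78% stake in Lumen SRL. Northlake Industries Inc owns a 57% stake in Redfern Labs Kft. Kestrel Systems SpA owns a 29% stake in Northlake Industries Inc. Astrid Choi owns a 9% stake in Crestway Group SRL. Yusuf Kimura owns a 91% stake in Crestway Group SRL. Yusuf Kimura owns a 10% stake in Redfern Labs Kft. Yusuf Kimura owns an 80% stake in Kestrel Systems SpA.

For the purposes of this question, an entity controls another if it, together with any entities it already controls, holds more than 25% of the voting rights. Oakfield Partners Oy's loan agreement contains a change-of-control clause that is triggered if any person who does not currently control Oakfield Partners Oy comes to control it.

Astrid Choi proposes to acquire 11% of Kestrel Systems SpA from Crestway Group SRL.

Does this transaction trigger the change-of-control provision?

No

The purchase adds only to Astrid's holdings (Crestway's stake shrinks), so Astrid is the only person who could newly come to control Oakfield.
Astrid holds 93% of Orbis, so Astrid controls Orbis.
Orbis holds 68% of Northlake, so Astrid controls Northlake.
Astrid holds 100% of Quillon, so Astrid controls Quillon.
Northlake and Astrid together hold 57% + 20% = 77% of Redfern, so Astrid controls Redfern.
Neither Astrid nor any entity Astrid controls holds any voting interest in Oakfield.
So before the transaction, Astrid does not control Oakfield.
After the purchase, Astrid holds 11% of Kestrel directly, and Crestway's stake falls to 9%.
Astrid's side now holds 11% of Kestrel, not > 25%, so Astrid still does not control Kestrel.
After the transaction, neither Astrid nor any entity Astrid controls holds a voting interest in Oakfield, so Astrid still does not control it.
No new person acquires control, so the clause is not triggered.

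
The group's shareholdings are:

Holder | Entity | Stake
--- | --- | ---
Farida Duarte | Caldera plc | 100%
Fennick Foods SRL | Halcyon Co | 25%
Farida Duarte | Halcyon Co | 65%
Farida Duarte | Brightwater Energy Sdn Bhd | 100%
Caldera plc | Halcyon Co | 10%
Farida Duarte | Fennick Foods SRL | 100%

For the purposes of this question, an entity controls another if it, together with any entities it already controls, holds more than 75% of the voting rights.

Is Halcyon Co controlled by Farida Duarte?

Farida holds 100% of Fennick, so Farida controls Fennick.
Farida holds 100% of Caldera, so Farida controls Caldera.
Fennick and Caldera and Farida together hold 25% + 10% + 65% = 100% of Halcyon, so Farida controls Halcyon.

Yes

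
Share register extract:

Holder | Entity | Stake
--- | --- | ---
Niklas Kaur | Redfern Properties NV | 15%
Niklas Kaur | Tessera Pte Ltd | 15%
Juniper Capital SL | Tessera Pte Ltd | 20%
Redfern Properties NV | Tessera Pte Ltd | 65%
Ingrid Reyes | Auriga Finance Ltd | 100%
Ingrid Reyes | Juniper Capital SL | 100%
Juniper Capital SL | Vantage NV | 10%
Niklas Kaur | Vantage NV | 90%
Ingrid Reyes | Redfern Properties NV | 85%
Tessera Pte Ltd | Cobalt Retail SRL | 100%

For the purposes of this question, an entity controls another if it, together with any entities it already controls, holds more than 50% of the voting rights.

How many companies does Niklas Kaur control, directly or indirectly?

1

Niklas holds 90% of Vantage, so Niklas controls Vantage.
No other company's threshold is met.
Niklas controls 1 company.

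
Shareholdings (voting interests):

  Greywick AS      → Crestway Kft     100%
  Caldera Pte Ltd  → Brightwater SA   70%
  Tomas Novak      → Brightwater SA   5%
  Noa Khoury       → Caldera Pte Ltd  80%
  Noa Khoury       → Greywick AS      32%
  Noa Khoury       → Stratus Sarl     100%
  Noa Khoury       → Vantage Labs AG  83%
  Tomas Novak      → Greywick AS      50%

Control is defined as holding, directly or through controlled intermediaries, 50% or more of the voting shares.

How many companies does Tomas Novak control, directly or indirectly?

2

Tomas holds 50% of Greywick, so Tomas controls Greywick.
Greywick holds 100% of Crestway, so Tomas controls Crestway.
No other company's threshold is met.
Tomas controls 2 companies.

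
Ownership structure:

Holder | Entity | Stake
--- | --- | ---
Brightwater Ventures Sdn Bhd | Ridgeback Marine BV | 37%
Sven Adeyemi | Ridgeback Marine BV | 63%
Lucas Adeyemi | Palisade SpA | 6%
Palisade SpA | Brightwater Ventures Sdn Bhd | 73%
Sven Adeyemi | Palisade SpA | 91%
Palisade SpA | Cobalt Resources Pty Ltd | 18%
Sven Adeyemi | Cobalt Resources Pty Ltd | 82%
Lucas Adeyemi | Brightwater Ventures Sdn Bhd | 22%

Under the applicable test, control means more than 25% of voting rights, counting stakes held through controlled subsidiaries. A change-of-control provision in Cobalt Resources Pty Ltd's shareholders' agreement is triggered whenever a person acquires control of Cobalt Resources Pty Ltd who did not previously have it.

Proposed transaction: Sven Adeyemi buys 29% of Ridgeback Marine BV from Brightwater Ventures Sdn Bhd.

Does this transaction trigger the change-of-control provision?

No

The purchase adds only to Sven's holdings (Brightwater's stake shrinks), so Sven is the only person who could newly come to control Cobalt.
Sven holds 91% of Palisade, so Sven controls Palisade.
Palisade and Sven together hold 18% + 82% = 100% of Cobalt, so Sven controls Cobalt.
So Sven already controls Cobalt before the transaction.
After the purchase, Sven's direct stake in Ridgeback rises to 63% + 29% = 92%, and Brightwater's stake falls to 8%.
Sven controlled Cobalt already, so this is not a new person acquiring control; every other person's position is unchanged or reduced.
No new person acquires control, so the clause is not triggered.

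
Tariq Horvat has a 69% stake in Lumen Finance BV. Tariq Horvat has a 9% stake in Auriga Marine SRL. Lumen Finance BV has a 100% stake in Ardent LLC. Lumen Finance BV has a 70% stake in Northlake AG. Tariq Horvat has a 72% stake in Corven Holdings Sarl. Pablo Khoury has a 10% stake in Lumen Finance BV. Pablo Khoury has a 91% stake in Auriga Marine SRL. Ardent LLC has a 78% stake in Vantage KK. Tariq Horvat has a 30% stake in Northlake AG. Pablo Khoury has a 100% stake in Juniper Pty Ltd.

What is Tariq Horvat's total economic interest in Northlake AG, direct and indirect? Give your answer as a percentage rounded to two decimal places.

78.30%

Tariq reaches Northlake along 2 paths.
Direct stake: 30% = 30%.
Via Lumen: 69% × 70% = 48.3%.
Total: 30% + 48.3% = 78.3%.
Rounded: 78.30%.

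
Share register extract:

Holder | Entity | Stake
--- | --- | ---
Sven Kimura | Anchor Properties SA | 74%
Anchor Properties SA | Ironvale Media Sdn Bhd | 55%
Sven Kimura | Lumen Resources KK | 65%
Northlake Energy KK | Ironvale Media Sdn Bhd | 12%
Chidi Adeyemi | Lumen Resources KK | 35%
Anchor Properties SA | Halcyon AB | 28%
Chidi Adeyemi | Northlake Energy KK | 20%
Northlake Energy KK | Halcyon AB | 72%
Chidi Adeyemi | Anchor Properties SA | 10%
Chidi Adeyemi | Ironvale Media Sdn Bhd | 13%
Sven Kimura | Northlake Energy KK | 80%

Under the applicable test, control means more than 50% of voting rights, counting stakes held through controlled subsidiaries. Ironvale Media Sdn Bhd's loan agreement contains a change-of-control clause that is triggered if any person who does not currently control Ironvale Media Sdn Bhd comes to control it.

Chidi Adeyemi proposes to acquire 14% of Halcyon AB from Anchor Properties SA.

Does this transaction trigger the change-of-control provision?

No

The purchase adds only to Chidi's holdings (Anchor's stake shrinks), so Chidi is the only person who could newly come to control Ironvale.
Chidi's largest direct stake is 35% in Lumen, which does not meet the threshold, so Chidi controls no company.
In Ironvale, Chidi's side holds only 13%, not > 50%.
So before the transaction, Chidi does not control Ironvale.
After the purchase, Chidi holds 14% of Halcyon directly, and Anchor's stake falls to 14%.
Chidi's side now holds 14% of Halcyon, not > 50%, so Chidi still does not control Halcyon.
After the transaction, Chidi's side holds 13% of Ironvale, not > 50%, so Chidi still does not control Ironvale.
No new person acquires control, so the clause is not triggered.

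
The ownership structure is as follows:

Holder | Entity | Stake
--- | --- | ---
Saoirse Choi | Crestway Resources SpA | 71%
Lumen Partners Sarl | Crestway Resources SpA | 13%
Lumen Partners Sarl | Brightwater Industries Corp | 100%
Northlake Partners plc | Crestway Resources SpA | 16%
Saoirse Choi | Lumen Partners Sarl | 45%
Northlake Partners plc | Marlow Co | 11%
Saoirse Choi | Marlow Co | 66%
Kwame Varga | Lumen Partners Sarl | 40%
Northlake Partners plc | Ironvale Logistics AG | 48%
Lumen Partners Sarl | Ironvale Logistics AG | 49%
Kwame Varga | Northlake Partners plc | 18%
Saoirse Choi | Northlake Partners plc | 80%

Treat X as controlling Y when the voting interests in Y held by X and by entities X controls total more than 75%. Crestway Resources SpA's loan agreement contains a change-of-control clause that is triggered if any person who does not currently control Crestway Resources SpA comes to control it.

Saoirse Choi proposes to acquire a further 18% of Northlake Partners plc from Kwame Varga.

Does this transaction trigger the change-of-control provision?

No

The purchase adds only to Saoirse's holdings (Kwame's stake shrinks), so Saoirse is the only person who could newly come to control Crestway.
Saoirse holds 80% of Northlake, so Saoirse controls Northlake.
Saoirse and Northlake together hold 71% + 16% = 87% of Crestway, so Saoirse controls Crestway.
So Saoirse already controls Crestway before the transaction.
After the purchase, Saoirse's direct stake in Northlake rises to 80% + 18% = 98%, and Kwame's stake falls to 0%.
Saoirse controlled Crestway already, so this is not a new person acquiring control; every other person's position is unchanged or reduced.
No new person acquires control, so the clause is not triggered.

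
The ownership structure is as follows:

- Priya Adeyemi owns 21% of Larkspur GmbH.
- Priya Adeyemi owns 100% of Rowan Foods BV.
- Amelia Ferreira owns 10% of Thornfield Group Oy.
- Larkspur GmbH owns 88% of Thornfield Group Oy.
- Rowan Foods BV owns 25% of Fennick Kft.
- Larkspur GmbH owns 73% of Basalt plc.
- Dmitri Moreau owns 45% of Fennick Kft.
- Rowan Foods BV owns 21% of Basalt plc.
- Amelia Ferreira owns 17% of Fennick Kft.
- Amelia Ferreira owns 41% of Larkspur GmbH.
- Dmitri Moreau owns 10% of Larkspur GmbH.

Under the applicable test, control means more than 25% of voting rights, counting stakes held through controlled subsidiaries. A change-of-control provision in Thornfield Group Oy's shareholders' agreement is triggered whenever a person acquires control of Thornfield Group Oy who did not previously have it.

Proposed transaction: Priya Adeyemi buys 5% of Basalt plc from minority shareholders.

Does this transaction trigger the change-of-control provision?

The purchase changes only Priya's holdings, so Priya is the only person who could newly come to control Thornfield.
Priya holds 100% of Rowan, so Priya controls Rowan.
Neither Priya nor any entity Priya controls holds any voting interest in Thornfield.
So before the transaction, Priya does not control Thornfield.
After the purchase, Priya holds 5% of Basalt directly.
Rowan and Priya together hold 21% + 5% = 26% of Basalt, so Priya controls Basalt.
After the transaction, neither Priya nor any entity Priya controls holds a voting interest in Thornfield, so Priya still does not control it.
No new person acquires control, so the clause is not triggered.

No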